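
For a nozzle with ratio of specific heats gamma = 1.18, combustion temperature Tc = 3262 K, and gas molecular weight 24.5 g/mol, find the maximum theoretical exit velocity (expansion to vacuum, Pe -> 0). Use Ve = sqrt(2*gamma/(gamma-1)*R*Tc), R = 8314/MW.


R = 8314 / 24.5 = 339.35 J/(kg.K)
Ve = sqrt(2 * 1.18 / (1.18 - 1) * 339.35 * 3262) = 3810 m/s

3810 m/s


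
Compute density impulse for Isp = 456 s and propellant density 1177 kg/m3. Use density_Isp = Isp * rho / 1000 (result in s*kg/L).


rho*Isp = 456 * 1177 / 1000 = 537 s*kg/L

537 s*kg/L


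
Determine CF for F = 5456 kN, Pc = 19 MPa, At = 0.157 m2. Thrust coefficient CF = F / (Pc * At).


CF = 5456000 / (19e6 * 0.157) = 1.83

1.83


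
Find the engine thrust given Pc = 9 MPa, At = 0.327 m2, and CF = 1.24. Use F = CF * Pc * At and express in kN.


F = 1.24 * 9e6 * 0.327 = 3.6493e+06 N = 3649.3 kN

3649.3 kN


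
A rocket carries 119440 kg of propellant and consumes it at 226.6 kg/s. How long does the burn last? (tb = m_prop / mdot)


tb = 119440 / 226.6 = 527.1 s

527.1 s


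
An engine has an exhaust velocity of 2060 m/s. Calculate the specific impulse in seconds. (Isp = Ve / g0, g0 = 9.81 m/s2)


Isp = Ve / g0 = 2060 / 9.81 = 210.0 s

210.0 s


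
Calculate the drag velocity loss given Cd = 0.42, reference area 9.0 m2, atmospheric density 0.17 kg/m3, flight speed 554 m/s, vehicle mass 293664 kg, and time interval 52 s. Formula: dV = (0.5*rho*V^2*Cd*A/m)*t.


D = 0.5 * 0.17 * 554^2 * 0.42 * 9.0 = 98612.11 N
a = 98612.11 / 293664 = 0.3358 m/s2
dV = 0.3358 * 52 = 17.5 m/s

17.5 m/s


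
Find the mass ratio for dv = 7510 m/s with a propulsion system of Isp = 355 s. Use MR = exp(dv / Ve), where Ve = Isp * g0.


Ve = 355 * 9.81 = 3482.55 m/s
MR = exp(7510 / 3482.55) = 8.641

8.641


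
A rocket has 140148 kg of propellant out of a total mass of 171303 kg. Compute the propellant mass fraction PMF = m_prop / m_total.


PMF = 140148 / 171303 = 0.818

0.818


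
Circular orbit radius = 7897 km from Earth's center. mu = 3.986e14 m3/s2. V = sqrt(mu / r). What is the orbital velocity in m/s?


V = sqrt(3.986e14 / 7897000) = 7105 m/s

7105 m/s


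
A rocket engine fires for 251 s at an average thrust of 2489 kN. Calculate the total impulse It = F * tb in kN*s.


It = 2489 * 251 = 624739 kN*s

624739 kN*s


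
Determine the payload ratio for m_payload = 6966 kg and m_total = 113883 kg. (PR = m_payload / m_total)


PR = 6966 / 113883 = 0.0612

0.0612


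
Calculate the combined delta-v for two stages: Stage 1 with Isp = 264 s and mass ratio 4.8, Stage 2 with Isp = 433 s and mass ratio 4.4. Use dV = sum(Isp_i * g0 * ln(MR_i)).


dV1 = 264 * 9.81 * ln(4.8) = 4062.5 m/s
dV2 = 433 * 9.81 * ln(4.4) = 6293.5 m/s
Total dV = 4062.5 + 6293.5 = 10356.0 m/s ~ 10356 m/s

10356 m/s


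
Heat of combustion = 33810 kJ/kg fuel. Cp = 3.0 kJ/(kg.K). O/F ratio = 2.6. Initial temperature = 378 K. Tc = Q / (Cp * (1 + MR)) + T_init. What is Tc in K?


Tc = 33810 / (3.0 * (1 + 2.6)) + 378 = 3509 K

3509 K


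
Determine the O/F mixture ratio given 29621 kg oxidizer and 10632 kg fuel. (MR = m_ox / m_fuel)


MR = 29621 / 10632 = 2.79

2.79


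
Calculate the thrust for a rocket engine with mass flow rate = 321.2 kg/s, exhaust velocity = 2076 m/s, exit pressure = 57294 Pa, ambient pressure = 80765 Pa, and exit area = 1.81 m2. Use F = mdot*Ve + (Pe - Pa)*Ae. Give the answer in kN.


F = 321.2 * 2076 + (57294 - 80765) * 1.81 = 624329.0 N = 624.3 kN

624.3 kN


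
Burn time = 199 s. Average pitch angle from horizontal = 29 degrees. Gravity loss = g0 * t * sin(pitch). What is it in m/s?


GL = 9.81 * 199 * sin(29 deg) = 946 m/s

946 m/s


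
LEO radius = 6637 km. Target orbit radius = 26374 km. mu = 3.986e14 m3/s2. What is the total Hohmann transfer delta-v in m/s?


V1 = sqrt(mu/r1) = 7749.66 m/s
dV1 = V1*(sqrt(2*r2/(r1+r2)) - 1) = 2046.51 m/s
V2 = sqrt(mu/r2) = 3887.59 m/s
dV2 = V2*(1 - sqrt(2*r1/(r1+r2))) = 1422.39 m/s
Total dV = 3469 m/s

3469 m/s


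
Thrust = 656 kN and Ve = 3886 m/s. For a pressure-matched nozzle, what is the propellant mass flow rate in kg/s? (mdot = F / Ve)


mdot = F / Ve = 656000 / 3886 = 168.8 kg/s

168.8 kg/s


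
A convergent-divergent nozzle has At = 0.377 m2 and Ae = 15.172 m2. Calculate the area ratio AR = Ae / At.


AR = 15.172 / 0.377 = 40.2

40.2


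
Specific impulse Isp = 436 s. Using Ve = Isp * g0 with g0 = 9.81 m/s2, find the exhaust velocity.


Ve = Isp * g0 = 436 * 9.81 = 4277.2 m/s

4277.2 m/s


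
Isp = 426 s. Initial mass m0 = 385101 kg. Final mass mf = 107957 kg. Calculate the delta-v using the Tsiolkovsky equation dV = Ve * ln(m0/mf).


Ve = 426 * 9.81 = 4179.06 m/s
dV = 4179.06 * ln(385101/107957) = 5315 m/s

5315 m/s


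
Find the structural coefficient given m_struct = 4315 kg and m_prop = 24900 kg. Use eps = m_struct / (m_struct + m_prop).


eps = 4315 / (4315 + 24900) = 0.1477

0.1477


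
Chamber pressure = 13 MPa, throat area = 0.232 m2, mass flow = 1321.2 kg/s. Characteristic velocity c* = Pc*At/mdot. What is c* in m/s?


c* = 13e6 * 0.232 / 1321.2 = 2283 m/s

2283 m/s


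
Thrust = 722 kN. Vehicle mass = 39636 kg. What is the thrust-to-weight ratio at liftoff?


TWR = 722000 / (39636 * 9.81) = 1.86

1.86


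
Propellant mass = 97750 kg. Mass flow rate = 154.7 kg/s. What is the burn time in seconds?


tb = 97750 / 154.7 = 631.9 s

631.9 s


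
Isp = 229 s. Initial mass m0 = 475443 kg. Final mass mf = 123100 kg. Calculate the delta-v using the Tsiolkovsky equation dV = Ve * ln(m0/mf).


Ve = 229 * 9.81 = 2246.49 m/s
dV = 2246.49 * ln(475443/123100) = 3036 m/s

3036 m/s


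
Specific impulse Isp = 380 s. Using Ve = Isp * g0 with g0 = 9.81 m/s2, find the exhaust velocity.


Ve = Isp * g0 = 380 * 9.81 = 3727.8 m/s

3727.8 m/s


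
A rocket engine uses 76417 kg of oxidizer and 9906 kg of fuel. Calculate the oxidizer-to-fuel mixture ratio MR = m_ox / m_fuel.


MR = 76417 / 9906 = 7.71

7.71


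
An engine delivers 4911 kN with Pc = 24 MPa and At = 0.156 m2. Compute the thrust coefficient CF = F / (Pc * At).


CF = 4911000 / (24e6 * 0.156) = 1.31

1.31


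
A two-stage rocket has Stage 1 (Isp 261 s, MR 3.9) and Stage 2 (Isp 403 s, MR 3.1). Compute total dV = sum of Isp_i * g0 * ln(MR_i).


dV1 = 261 * 9.81 * ln(3.9) = 3484.7 m/s
dV2 = 403 * 9.81 * ln(3.1) = 4472.9 m/s
Total dV = 3484.7 + 4472.9 = 7957.6 m/s ~ 7958 m/s

7958 m/s


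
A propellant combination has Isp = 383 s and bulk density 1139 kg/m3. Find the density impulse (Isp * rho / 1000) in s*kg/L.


rho*Isp = 383 * 1139 / 1000 = 436 s*kg/L

436 s*kg/L


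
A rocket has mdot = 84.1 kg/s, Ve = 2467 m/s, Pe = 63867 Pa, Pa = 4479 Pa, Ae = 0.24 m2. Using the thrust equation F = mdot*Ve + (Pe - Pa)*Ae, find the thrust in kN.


F = 84.1 * 2467 + (63867 - 4479) * 0.24 = 221728.0 N = 221.7 kN

221.7 kN


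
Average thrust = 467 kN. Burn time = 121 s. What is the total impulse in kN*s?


It = 467 * 121 = 56507 kN*s

56507 kN*s


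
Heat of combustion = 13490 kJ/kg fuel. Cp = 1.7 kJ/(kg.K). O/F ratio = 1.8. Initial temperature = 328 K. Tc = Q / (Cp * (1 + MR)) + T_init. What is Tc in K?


Tc = 13490 / (1.7 * (1 + 1.8)) + 328 = 3162 K

3162 K


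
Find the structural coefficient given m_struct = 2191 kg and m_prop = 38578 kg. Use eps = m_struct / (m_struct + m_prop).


eps = 2191 / (2191 + 38578) = 0.0537

0.0537


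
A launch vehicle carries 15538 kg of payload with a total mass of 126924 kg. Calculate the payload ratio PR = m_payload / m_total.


PR = 15538 / 126924 = 0.1224

0.1224


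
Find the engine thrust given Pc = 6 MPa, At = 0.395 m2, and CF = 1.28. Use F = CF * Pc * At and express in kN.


F = 1.28 * 6e6 * 0.395 = 3.0336e+06 N = 3033.6 kN

3033.6 kN


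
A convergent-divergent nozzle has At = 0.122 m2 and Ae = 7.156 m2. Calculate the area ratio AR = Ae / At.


AR = 7.156 / 0.122 = 58.7

58.7


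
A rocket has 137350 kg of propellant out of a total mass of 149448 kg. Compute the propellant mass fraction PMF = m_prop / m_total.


PMF = 137350 / 149448 = 0.919

0.919


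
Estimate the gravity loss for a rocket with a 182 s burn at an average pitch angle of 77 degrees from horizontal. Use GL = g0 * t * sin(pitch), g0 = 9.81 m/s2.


GL = 9.81 * 182 * sin(77 deg) = 1740 m/s

1740 m/s


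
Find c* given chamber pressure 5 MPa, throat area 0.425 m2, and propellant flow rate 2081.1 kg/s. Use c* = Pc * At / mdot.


c* = 5e6 * 0.425 / 2081.1 = 1021 m/s

1021 m/s


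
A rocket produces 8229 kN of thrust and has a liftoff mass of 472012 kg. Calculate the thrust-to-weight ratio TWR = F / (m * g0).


TWR = 8229000 / (472012 * 9.81) = 1.78

1.78


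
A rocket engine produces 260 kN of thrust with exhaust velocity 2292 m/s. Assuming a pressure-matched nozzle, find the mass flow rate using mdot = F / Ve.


mdot = F / Ve = 260000 / 2292 = 113.4 kg/s

113.4 kg/s


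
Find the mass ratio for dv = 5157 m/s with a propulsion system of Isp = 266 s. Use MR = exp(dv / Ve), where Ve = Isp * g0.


Ve = 266 * 9.81 = 2609.46 m/s
MR = exp(5157 / 2609.46) = 7.216

7.216


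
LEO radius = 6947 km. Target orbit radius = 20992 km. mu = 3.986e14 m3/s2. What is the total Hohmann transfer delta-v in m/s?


V1 = sqrt(mu/r1) = 7574.78 m/s
dV1 = V1*(sqrt(2*r2/(r1+r2)) - 1) = 1710.75 m/s
V2 = sqrt(mu/r2) = 4357.54 m/s
dV2 = V2*(1 - sqrt(2*r1/(r1+r2))) = 1284.63 m/s
Total dV = 2995 m/s

2995 m/s


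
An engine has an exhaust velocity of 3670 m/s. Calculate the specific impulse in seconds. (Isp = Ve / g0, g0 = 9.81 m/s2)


Isp = Ve / g0 = 3670 / 9.81 = 374.1 s

374.1 s


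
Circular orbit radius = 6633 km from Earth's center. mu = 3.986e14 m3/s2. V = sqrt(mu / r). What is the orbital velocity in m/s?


V = sqrt(3.986e14 / 6633000) = 7752 m/s

7752 m/s


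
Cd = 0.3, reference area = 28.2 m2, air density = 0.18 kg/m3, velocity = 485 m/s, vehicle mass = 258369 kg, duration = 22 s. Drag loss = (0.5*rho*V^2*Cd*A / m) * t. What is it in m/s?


D = 0.5 * 0.18 * 485^2 * 0.3 * 28.2 = 179100.32 N
a = 179100.32 / 258369 = 0.6932 m/s2
dV = 0.6932 * 22 = 15.3 m/s

15.3 m/s


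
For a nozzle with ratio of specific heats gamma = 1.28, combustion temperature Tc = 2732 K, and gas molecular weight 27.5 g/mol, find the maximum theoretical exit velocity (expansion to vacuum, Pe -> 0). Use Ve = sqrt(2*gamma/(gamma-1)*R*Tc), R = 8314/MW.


R = 8314 / 27.5 = 302.33 J/(kg.K)
Ve = sqrt(2 * 1.28 / (1.28 - 1) * 302.33 * 2732) = 2748 m/s

2748 m/s


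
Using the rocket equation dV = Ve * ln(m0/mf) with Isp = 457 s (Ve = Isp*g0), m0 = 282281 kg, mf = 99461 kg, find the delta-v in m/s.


Ve = 457 * 9.81 = 4483.17 m/s
dV = 4483.17 * ln(282281/99461) = 4677 m/s

4677 m/s


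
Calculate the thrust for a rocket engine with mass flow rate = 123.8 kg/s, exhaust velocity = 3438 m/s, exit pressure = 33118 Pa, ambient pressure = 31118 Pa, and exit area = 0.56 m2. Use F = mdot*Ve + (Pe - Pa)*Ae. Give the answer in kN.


F = 123.8 * 3438 + (33118 - 31118) * 0.56 = 426744.0 N = 426.7 kN

426.7 kN


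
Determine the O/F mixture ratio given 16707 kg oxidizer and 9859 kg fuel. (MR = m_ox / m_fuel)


MR = 16707 / 9859 = 1.69

1.69


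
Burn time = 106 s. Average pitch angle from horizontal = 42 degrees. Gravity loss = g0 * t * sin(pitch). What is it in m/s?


GL = 9.81 * 106 * sin(42 deg) = 696 m/s

696 m/s


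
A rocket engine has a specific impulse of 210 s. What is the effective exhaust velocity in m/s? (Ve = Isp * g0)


Ve = Isp * g0 = 210 * 9.81 = 2060.1 m/s

2060.1 m/s


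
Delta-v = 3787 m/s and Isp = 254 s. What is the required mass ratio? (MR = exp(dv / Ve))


Ve = 254 * 9.81 = 2491.74 m/s
MR = exp(3787 / 2491.74) = 4.571

4.571


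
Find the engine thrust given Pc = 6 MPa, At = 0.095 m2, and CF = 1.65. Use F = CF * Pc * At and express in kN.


F = 1.65 * 6e6 * 0.095 = 940500.0 N = 940.5 kN

940.5 kN


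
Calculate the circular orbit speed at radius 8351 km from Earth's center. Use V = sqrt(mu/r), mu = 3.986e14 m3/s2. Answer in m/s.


V = sqrt(3.986e14 / 8351000) = 6909 m/s

6909 m/s


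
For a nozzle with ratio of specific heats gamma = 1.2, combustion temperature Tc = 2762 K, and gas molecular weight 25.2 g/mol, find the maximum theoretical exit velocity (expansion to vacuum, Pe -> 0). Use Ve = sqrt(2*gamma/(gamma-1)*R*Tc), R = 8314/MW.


R = 8314 / 25.2 = 329.92 J/(kg.K)
Ve = sqrt(2 * 1.2 / (1.2 - 1) * 329.92 * 2762) = 3307 m/s

3307 m/s


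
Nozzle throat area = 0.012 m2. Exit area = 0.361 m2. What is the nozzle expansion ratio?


AR = 0.361 / 0.012 = 30.1

30.1


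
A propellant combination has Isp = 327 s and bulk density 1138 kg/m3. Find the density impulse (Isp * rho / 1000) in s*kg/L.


rho*Isp = 327 * 1138 / 1000 = 372 s*kg/L

372 s*kg/L


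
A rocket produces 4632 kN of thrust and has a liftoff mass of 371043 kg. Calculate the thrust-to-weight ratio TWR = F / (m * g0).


TWR = 4632000 / (371043 * 9.81) = 1.27

1.27


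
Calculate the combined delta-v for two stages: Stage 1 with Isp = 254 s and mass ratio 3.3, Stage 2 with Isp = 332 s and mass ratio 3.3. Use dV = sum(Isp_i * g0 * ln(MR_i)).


dV1 = 254 * 9.81 * ln(3.3) = 2974.9 m/s
dV2 = 332 * 9.81 * ln(3.3) = 3888.5 m/s
Total dV = 2974.9 + 3888.5 = 6863.4 m/s ~ 6863 m/s

6863 m/s


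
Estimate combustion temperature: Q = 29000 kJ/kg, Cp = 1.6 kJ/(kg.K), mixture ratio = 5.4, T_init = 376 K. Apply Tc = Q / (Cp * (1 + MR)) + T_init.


Tc = 29000 / (1.6 * (1 + 5.4)) + 376 = 3208 K

3208 K


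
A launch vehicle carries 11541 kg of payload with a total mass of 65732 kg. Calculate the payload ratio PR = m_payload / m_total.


PR = 11541 / 65732 = 0.1756

0.1756


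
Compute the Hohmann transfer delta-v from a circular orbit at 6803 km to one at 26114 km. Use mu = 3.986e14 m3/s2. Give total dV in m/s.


V1 = sqrt(mu/r1) = 7654.53 m/s
dV1 = V1*(sqrt(2*r2/(r1+r2)) - 1) = 1987.31 m/s
V2 = sqrt(mu/r2) = 3906.9 m/s
dV2 = V2*(1 - sqrt(2*r1/(r1+r2))) = 1395.09 m/s
Total dV = 3382 m/s

3382 m/s


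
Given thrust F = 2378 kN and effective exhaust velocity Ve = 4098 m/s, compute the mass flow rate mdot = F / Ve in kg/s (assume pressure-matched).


mdot = F / Ve = 2378000 / 4098 = 580.3 kg/s

580.3 kg/s


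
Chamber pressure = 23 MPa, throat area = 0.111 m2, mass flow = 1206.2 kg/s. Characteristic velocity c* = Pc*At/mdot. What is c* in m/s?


c* = 23e6 * 0.111 / 1206.2 = 2117 m/s

2117 m/s


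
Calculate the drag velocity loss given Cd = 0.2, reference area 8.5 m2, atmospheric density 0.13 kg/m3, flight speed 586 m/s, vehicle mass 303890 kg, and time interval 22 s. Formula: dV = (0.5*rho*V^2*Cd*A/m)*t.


D = 0.5 * 0.13 * 586^2 * 0.2 * 8.5 = 37945.26 N
a = 37945.26 / 303890 = 0.1249 m/s2
dV = 0.1249 * 22 = 2.7 m/s

2.7 m/s


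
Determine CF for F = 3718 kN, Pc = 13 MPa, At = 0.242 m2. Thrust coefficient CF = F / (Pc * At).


CF = 3718000 / (13e6 * 0.242) = 1.18

1.18


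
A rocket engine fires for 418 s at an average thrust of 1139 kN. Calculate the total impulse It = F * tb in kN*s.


It = 1139 * 418 = 476102 kN*s

476102 kN*s


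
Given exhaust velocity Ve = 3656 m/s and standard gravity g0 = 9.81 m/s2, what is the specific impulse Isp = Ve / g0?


Isp = Ve / g0 = 3656 / 9.81 = 372.7 s

372.7 s


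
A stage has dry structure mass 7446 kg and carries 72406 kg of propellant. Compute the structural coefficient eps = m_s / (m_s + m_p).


eps = 7446 / (7446 + 72406) = 0.0932

0.0932


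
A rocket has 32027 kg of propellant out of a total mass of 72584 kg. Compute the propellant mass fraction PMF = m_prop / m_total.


PMF = 32027 / 72584 = 0.441

0.441


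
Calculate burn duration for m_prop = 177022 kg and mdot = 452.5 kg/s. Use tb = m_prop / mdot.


tb = 177022 / 452.5 = 391.2 s

391.2 s


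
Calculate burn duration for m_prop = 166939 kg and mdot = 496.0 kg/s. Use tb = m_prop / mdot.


tb = 166939 / 496.0 = 336.6 s

336.6 s


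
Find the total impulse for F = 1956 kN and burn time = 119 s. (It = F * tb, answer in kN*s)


It = 1956 * 119 = 232764 kN*s

232764 kN*s


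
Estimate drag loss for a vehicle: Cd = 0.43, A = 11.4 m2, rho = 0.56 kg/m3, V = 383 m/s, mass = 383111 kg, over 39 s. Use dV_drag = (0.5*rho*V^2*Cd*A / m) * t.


D = 0.5 * 0.56 * 383^2 * 0.43 * 11.4 = 201339.45 N
a = 201339.45 / 383111 = 0.5255 m/s2
dV = 0.5255 * 39 = 20.5 m/s

20.5 m/s


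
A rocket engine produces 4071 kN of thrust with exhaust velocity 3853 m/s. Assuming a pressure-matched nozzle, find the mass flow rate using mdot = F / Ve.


mdot = F / Ve = 4071000 / 3853 = 1056.6 kg/s

1056.6 kg/s


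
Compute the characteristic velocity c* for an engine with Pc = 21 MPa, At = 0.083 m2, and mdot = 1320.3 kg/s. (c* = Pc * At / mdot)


c* = 21e6 * 0.083 / 1320.3 = 1320 m/s

1320 m/s


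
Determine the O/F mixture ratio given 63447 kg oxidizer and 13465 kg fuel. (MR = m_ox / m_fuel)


MR = 63447 / 13465 = 4.71

4.71


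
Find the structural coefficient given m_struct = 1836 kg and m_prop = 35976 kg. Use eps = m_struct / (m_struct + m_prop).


eps = 1836 / (1836 + 35976) = 0.0486

0.0486


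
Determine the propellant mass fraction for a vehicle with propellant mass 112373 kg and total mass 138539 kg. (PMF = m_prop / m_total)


PMF = 112373 / 138539 = 0.811

0.811


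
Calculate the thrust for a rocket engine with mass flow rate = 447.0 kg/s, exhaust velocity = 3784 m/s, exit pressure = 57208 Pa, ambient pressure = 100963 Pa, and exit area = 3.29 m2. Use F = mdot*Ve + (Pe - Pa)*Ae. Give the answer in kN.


F = 447.0 * 3784 + (57208 - 100963) * 3.29 = 1.5475e+06 N = 1547.5 kN

1547.5 kN


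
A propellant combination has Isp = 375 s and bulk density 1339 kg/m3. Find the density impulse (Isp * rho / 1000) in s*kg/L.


rho*Isp = 375 * 1339 / 1000 = 502 s*kg/L

502 s*kg/L


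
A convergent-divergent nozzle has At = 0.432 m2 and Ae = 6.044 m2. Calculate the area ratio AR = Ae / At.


AR = 6.044 / 0.432 = 14.0

14.0


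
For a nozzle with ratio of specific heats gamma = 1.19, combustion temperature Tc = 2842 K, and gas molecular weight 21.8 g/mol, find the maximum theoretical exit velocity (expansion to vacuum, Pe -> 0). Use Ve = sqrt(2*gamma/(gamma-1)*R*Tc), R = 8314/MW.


R = 8314 / 21.8 = 381.38 J/(kg.K)
Ve = sqrt(2 * 1.19 / (1.19 - 1) * 381.38 * 2842) = 3685 m/s

3685 m/s


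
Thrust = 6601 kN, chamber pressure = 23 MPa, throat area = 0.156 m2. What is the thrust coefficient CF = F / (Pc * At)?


CF = 6601000 / (23e6 * 0.156) = 1.84

1.84


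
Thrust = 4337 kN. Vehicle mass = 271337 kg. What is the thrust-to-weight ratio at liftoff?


TWR = 4337000 / (271337 * 9.81) = 1.63

1.63


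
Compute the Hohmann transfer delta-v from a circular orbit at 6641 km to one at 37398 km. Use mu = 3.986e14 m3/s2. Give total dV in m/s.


V1 = sqrt(mu/r1) = 7747.33 m/s
dV1 = V1*(sqrt(2*r2/(r1+r2)) - 1) = 2349.21 m/s
V2 = sqrt(mu/r2) = 3264.71 m/s
dV2 = V2*(1 - sqrt(2*r1/(r1+r2))) = 1471.8 m/s
Total dV = 3821 m/s

3821 m/s


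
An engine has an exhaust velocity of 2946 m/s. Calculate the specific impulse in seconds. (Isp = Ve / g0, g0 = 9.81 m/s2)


Isp = Ve / g0 = 2946 / 9.81 = 300.3 s

300.3 s


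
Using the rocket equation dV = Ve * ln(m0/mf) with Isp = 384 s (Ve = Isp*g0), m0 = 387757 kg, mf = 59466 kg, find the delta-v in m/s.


Ve = 384 * 9.81 = 3767.04 m/s
dV = 3767.04 * ln(387757/59466) = 7063 m/s

7063 m/s


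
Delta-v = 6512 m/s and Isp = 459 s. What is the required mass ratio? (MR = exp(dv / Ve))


Ve = 459 * 9.81 = 4502.79 m/s
MR = exp(6512 / 4502.79) = 4.247

4.247


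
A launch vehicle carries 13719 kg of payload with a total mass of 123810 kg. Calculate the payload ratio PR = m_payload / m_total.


PR = 13719 / 123810 = 0.1108

0.1108


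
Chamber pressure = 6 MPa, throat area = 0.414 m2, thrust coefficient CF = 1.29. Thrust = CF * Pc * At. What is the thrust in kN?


F = 1.29 * 6e6 * 0.414 = 3.2044e+06 N = 3204.4 kN

3204.4 kN


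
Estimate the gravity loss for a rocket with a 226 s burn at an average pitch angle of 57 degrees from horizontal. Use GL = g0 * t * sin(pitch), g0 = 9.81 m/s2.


GL = 9.81 * 226 * sin(57 deg) = 1859 m/s

1859 m/s


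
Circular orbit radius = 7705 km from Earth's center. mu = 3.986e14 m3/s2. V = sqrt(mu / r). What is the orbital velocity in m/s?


V = sqrt(3.986e14 / 7705000) = 7193 m/s

7193 m/s


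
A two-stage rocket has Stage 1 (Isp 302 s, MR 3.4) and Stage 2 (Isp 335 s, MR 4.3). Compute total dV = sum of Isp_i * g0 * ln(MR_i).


dV1 = 302 * 9.81 * ln(3.4) = 3625.6 m/s
dV2 = 335 * 9.81 * ln(4.3) = 4793.5 m/s
Total dV = 3625.6 + 4793.5 = 8419.1 m/s ~ 8419 m/s

8419 m/s


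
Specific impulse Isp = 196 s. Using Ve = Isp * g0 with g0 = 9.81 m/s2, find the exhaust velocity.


Ve = Isp * g0 = 196 * 9.81 = 1922.8 m/s

1922.8 m/s


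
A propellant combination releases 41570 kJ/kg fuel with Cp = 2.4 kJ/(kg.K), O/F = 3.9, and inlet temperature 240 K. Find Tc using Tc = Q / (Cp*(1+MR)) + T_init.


Tc = 41570 / (2.4 * (1 + 3.9)) + 240 = 3775 K

3775 K


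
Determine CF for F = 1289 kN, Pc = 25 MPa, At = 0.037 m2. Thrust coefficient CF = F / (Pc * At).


CF = 1289000 / (25e6 * 0.037) = 1.39

1.39


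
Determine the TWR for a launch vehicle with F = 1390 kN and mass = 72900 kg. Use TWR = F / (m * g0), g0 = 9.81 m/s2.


TWR = 1390000 / (72900 * 9.81) = 1.94

1.94


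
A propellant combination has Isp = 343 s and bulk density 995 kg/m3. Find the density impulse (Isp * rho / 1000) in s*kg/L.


rho*Isp = 343 * 995 / 1000 = 341 s*kg/L

341 s*kg/L


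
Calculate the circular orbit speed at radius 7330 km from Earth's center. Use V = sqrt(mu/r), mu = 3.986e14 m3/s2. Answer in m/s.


V = sqrt(3.986e14 / 7330000) = 7374 m/s

7374 m/s


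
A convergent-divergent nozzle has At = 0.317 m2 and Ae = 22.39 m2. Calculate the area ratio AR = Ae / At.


AR = 22.39 / 0.317 = 70.6

70.6


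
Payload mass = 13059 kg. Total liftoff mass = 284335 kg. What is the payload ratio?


PR = 13059 / 284335 = 0.0459

0.0459


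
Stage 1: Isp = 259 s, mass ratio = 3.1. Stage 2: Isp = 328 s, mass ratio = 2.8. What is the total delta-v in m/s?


dV1 = 259 * 9.81 * ln(3.1) = 2874.7 m/s
dV2 = 328 * 9.81 * ln(2.8) = 3313.0 m/s
Total dV = 2874.7 + 3313.0 = 6187.7 m/s ~ 6188 m/s

6188 m/s


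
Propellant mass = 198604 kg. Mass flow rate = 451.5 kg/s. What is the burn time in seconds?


tb = 198604 / 451.5 = 439.9 s

439.9 s


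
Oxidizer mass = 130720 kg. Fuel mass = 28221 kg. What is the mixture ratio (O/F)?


MR = 130720 / 28221 = 4.63

4.63


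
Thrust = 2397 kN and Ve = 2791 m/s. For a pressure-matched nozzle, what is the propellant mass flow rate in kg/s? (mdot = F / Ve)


mdot = F / Ve = 2397000 / 2791 = 858.8 kg/s

858.8 kg/s


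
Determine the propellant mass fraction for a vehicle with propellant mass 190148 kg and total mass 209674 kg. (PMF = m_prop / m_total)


PMF = 190148 / 209674 = 0.907

0.907


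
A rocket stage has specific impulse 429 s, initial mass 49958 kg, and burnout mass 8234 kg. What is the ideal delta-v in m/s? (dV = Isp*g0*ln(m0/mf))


Ve = 429 * 9.81 = 4208.49 m/s
dV = 4208.49 * ln(49958/8234) = 7588 m/s

7588 m/s


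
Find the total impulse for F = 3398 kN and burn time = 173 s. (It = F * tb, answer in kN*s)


It = 3398 * 173 = 587854 kN*s

587854 kN*s


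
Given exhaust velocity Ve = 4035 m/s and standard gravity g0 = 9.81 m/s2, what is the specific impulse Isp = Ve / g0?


Isp = Ve / g0 = 4035 / 9.81 = 411.3 s

411.3 s


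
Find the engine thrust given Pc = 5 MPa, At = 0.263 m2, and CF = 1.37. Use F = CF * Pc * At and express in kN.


F = 1.37 * 5e6 * 0.263 = 1.8016e+06 N = 1801.6 kN

1801.6 kN


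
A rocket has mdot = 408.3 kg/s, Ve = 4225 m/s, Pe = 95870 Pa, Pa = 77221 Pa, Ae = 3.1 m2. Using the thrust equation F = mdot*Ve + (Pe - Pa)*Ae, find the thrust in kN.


F = 408.3 * 4225 + (95870 - 77221) * 3.1 = 1.7829e+06 N = 1782.9 kN

1782.9 kN


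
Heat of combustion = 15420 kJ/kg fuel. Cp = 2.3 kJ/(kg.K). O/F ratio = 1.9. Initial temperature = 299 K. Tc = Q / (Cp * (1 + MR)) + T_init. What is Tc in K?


Tc = 15420 / (2.3 * (1 + 1.9)) + 299 = 2611 K

2611 K


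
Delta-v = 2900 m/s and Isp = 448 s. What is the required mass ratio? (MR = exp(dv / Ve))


Ve = 448 * 9.81 = 4394.88 m/s
MR = exp(2900 / 4394.88) = 1.935

1.935


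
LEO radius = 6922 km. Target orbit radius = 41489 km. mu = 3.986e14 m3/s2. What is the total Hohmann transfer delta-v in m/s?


V1 = sqrt(mu/r1) = 7588.45 m/s
dV1 = V1*(sqrt(2*r2/(r1+r2)) - 1) = 2346.43 m/s
V2 = sqrt(mu/r2) = 3099.58 m/s
dV2 = V2*(1 - sqrt(2*r1/(r1+r2))) = 1442.05 m/s
Total dV = 3788 m/s

3788 m/s


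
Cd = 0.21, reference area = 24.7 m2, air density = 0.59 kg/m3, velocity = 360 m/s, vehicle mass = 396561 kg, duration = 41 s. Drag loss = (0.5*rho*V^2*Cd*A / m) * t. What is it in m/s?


D = 0.5 * 0.59 * 360^2 * 0.21 * 24.7 = 198309.38 N
a = 198309.38 / 396561 = 0.5001 m/s2
dV = 0.5001 * 41 = 20.5 m/s

20.5 m/s


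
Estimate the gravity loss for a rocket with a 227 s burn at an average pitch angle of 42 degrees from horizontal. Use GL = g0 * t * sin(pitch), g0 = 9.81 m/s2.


GL = 9.81 * 227 * sin(42 deg) = 1490 m/s

1490 m/s


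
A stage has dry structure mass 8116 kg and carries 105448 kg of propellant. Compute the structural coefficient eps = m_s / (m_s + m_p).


eps = 8116 / (8116 + 105448) = 0.0715

0.0715


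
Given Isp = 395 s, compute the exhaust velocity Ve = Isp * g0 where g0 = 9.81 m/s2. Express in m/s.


Ve = Isp * g0 = 395 * 9.81 = 3875.0 m/s

3875.0 m/s


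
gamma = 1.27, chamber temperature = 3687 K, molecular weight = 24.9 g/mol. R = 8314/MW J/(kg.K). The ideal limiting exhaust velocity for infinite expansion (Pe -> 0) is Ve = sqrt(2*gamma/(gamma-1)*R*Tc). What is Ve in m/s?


R = 8314 / 24.9 = 333.9 J/(kg.K)
Ve = sqrt(2 * 1.27 / (1.27 - 1) * 333.9 * 3687) = 3403 m/s

3403 m/s


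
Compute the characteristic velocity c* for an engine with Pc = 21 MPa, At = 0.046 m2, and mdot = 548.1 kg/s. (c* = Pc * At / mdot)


c* = 21e6 * 0.046 / 548.1 = 1762 m/s

1762 m/s


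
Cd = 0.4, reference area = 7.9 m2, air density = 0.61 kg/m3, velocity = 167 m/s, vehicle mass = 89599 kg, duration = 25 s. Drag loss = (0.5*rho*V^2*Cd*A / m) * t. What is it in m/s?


D = 0.5 * 0.61 * 167^2 * 0.4 * 7.9 = 26879.42 N
a = 26879.42 / 89599 = 0.3 m/s2
dV = 0.3 * 25 = 7.5 m/s

7.5 m/s


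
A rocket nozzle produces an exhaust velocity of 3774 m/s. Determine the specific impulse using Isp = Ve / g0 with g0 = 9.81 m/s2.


Isp = Ve / g0 = 3774 / 9.81 = 384.7 s

384.7 s


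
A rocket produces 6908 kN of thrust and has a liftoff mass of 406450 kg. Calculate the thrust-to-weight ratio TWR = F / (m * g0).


TWR = 6908000 / (406450 * 9.81) = 1.73

1.73


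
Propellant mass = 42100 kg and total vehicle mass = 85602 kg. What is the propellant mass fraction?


PMF = 42100 / 85602 = 0.492

0.492


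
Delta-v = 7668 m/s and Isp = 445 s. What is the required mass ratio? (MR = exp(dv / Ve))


Ve = 445 * 9.81 = 4365.45 m/s
MR = exp(7668 / 4365.45) = 5.792

5.792


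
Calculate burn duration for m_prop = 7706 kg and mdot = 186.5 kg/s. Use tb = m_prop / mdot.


tb = 7706 / 186.5 = 41.3 s

41.3 s


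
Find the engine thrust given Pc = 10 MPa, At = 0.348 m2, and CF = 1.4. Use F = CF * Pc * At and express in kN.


F = 1.4 * 10e6 * 0.348 = 4.8720e+06 N = 4872.0 kN

4872.0 kN


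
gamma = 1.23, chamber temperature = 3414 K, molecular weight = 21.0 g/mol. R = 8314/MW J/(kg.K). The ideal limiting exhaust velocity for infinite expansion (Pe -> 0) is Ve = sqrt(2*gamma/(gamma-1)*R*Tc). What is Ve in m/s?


R = 8314 / 21.0 = 395.9 J/(kg.K)
Ve = sqrt(2 * 1.23 / (1.23 - 1) * 395.9 * 3414) = 3802 m/s

3802 m/s


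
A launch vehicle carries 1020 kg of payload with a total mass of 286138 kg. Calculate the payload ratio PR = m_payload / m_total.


PR = 1020 / 286138 = 0.0036

0.0036


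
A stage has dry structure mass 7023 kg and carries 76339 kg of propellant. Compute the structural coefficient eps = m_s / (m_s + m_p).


eps = 7023 / (7023 + 76339) = 0.0842

0.0842


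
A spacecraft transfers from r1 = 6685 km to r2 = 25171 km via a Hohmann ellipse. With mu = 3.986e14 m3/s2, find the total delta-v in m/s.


V1 = sqrt(mu/r1) = 7721.79 m/s
dV1 = V1*(sqrt(2*r2/(r1+r2)) - 1) = 1985.27 m/s
V2 = sqrt(mu/r2) = 3979.41 m/s
dV2 = V2*(1 - sqrt(2*r1/(r1+r2))) = 1401.37 m/s
Total dV = 3387 m/s

3387 m/s


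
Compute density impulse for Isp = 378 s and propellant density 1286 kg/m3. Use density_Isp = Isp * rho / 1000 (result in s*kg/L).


rho*Isp = 378 * 1286 / 1000 = 486 s*kg/L

486 s*kg/L


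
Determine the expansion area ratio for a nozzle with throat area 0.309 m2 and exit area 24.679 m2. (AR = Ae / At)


AR = 24.679 / 0.309 = 79.9

79.9


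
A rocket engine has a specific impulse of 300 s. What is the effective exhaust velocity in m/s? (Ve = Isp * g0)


Ve = Isp * g0 = 300 * 9.81 = 2943.0 m/s

2943.0 m/s


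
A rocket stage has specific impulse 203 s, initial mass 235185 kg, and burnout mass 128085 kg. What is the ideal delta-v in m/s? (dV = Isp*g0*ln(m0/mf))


Ve = 203 * 9.81 = 1991.43 m/s
dV = 1991.43 * ln(235185/128085) = 1210 m/s

1210 m/s


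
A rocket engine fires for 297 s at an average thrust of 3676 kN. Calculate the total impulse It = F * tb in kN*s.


It = 3676 * 297 = 1091772 kN*s

1091772 kN*s


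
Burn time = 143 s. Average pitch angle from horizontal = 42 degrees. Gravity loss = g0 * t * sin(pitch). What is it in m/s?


GL = 9.81 * 143 * sin(42 deg) = 939 m/s

939 m/s


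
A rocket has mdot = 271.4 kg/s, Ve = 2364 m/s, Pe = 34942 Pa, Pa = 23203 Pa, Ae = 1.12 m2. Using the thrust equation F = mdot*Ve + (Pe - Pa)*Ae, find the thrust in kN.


F = 271.4 * 2364 + (34942 - 23203) * 1.12 = 654737.0 N = 654.7 kN

654.7 kN


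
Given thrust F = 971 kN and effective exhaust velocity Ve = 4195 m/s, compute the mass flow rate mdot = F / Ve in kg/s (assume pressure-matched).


mdot = F / Ve = 971000 / 4195 = 231.5 kg/s

231.5 kg/s


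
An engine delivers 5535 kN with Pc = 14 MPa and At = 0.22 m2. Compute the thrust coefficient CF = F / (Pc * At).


CF = 5535000 / (14e6 * 0.22) = 1.8

1.8


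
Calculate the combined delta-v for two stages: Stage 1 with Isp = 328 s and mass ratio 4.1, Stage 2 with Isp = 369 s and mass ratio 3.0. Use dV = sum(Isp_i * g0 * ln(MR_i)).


dV1 = 328 * 9.81 * ln(4.1) = 4540.1 m/s
dV2 = 369 * 9.81 * ln(3.0) = 3976.9 m/s
Total dV = 4540.1 + 3976.9 = 8517.0 m/s ~ 8517 m/s

8517 m/s


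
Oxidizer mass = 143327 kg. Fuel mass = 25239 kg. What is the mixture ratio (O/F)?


MR = 143327 / 25239 = 5.68

5.68


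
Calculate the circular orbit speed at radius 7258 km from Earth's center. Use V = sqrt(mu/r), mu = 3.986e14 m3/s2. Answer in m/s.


V = sqrt(3.986e14 / 7258000) = 7411 m/s

7411 m/s


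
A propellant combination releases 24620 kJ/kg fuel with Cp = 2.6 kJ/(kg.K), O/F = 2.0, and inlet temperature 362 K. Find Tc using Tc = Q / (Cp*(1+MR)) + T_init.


Tc = 24620 / (2.6 * (1 + 2.0)) + 362 = 3518 K

3518 K


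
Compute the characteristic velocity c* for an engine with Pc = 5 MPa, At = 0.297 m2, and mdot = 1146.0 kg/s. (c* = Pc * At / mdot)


c* = 5e6 * 0.297 / 1146.0 = 1296 m/s

1296 m/s


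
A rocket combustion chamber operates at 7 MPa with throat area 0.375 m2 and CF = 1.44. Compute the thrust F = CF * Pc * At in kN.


F = 1.44 * 7e6 * 0.375 = 3.7800e+06 N = 3780.0 kN

3780.0 kN


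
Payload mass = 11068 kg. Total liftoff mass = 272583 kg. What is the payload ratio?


PR = 11068 / 272583 = 0.0406

0.0406


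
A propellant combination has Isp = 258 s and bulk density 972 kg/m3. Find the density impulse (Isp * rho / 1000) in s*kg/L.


rho*Isp = 258 * 972 / 1000 = 251 s*kg/L

251 s*kg/L


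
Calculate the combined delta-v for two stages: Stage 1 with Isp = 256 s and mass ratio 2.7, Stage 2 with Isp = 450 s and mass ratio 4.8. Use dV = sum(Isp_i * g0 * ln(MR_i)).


dV1 = 256 * 9.81 * ln(2.7) = 2494.4 m/s
dV2 = 450 * 9.81 * ln(4.8) = 6924.7 m/s
Total dV = 2494.4 + 6924.7 = 9419.1 m/s ~ 9419 m/s

9419 m/s


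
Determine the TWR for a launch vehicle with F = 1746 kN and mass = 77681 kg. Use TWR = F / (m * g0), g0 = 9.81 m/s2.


TWR = 1746000 / (77681 * 9.81) = 2.29

2.29


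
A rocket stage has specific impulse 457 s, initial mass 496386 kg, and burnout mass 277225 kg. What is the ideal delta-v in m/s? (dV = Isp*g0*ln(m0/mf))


Ve = 457 * 9.81 = 4483.17 m/s
dV = 4483.17 * ln(496386/277225) = 2612 m/s

2612 m/s


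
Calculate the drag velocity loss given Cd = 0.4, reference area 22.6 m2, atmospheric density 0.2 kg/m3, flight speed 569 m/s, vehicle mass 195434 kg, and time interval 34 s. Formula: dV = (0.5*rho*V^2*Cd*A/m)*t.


D = 0.5 * 0.2 * 569^2 * 0.4 * 22.6 = 292679.94 N
a = 292679.94 / 195434 = 1.4976 m/s2
dV = 1.4976 * 34 = 50.9 m/s

50.9 m/s


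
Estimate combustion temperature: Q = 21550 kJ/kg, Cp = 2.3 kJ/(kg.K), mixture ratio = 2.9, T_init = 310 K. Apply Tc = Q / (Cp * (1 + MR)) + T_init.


Tc = 21550 / (2.3 * (1 + 2.9)) + 310 = 2712 K

2712 K


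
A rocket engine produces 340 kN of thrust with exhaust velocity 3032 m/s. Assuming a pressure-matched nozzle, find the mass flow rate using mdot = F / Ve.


mdot = F / Ve = 340000 / 3032 = 112.1 kg/s

112.1 kg/s


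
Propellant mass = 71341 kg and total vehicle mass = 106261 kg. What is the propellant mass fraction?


PMF = 71341 / 106261 = 0.671

0.671


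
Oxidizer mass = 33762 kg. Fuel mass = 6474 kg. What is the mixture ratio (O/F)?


MR = 33762 / 6474 = 5.22

5.22


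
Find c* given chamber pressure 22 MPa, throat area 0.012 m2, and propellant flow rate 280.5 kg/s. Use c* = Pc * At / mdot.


c* = 22e6 * 0.012 / 280.5 = 941 m/s

941 m/s


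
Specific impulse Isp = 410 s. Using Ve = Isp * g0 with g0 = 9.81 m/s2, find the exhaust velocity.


Ve = Isp * g0 = 410 * 9.81 = 4022.1 m/s

4022.1 m/s


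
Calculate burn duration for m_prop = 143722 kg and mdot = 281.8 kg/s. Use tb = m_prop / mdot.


tb = 143722 / 281.8 = 510.0 s

510.0 s


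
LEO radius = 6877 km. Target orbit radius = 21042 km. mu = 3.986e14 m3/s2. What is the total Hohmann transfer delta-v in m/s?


V1 = sqrt(mu/r1) = 7613.23 m/s
dV1 = V1*(sqrt(2*r2/(r1+r2)) - 1) = 1733.88 m/s
V2 = sqrt(mu/r2) = 4352.36 m/s
dV2 = V2*(1 - sqrt(2*r1/(r1+r2))) = 1297.51 m/s
Total dV = 3031 m/s

3031 m/s


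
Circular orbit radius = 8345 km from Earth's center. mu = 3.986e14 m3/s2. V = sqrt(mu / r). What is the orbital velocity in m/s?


V = sqrt(3.986e14 / 8345000) = 6911 m/s

6911 m/s


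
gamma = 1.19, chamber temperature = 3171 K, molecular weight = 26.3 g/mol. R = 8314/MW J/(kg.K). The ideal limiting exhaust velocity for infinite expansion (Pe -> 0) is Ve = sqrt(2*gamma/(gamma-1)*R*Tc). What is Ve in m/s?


R = 8314 / 26.3 = 316.12 J/(kg.K)
Ve = sqrt(2 * 1.19 / (1.19 - 1) * 316.12 * 3171) = 3544 m/s

3544 m/s


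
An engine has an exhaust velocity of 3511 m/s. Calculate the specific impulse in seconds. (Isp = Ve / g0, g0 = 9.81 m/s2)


Isp = Ve / g0 = 3511 / 9.81 = 357.9 s

357.9 s


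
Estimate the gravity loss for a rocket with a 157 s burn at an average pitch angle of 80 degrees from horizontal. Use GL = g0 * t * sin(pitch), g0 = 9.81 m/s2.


GL = 9.81 * 157 * sin(80 deg) = 1517 m/s

1517 m/s


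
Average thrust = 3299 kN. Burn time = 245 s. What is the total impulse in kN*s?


It = 3299 * 245 = 808255 kN*s

808255 kN*s


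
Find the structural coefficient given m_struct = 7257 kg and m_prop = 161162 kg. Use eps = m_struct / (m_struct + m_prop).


eps = 7257 / (7257 + 161162) = 0.0431

0.0431


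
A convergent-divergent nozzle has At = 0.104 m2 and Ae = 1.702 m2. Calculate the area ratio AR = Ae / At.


AR = 1.702 / 0.104 = 16.4

16.4


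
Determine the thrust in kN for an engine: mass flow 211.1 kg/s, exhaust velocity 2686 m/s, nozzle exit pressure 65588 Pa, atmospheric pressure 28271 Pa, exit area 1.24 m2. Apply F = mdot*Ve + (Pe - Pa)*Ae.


F = 211.1 * 2686 + (65588 - 28271) * 1.24 = 613288.0 N = 613.3 kN

613.3 kN


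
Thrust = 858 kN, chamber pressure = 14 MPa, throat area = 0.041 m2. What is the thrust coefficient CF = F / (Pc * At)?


CF = 858000 / (14e6 * 0.041) = 1.49

1.49


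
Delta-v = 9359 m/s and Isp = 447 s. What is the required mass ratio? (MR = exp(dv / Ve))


Ve = 447 * 9.81 = 4385.07 m/s
MR = exp(9359 / 4385.07) = 8.451

8.451


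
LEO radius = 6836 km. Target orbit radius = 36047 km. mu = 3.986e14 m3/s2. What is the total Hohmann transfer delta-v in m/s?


V1 = sqrt(mu/r1) = 7636.03 m/s
dV1 = V1*(sqrt(2*r2/(r1+r2)) - 1) = 2264.87 m/s
V2 = sqrt(mu/r2) = 3325.32 m/s
dV2 = V2*(1 - sqrt(2*r1/(r1+r2))) = 1447.71 m/s
Total dV = 3713 m/s

3713 m/s


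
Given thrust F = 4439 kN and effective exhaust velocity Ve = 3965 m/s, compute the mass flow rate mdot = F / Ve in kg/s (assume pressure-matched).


mdot = F / Ve = 4439000 / 3965 = 1119.5 kg/s

1119.5 kg/s


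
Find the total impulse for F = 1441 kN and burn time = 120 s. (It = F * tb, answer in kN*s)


It = 1441 * 120 = 172920 kN*s

172920 kN*s


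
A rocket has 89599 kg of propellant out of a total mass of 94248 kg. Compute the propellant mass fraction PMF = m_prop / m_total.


PMF = 89599 / 94248 = 0.951

0.951


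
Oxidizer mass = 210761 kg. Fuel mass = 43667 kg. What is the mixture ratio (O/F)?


MR = 210761 / 43667 = 4.83

4.83


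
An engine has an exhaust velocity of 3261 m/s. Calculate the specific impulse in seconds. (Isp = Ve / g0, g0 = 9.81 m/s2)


Isp = Ve / g0 = 3261 / 9.81 = 332.4 s

332.4 s


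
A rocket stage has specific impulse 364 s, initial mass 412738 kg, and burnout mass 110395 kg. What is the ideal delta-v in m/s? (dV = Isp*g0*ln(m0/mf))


Ve = 364 * 9.81 = 3570.84 m/s
dV = 3570.84 * ln(412738/110395) = 4709 m/s

4709 m/s


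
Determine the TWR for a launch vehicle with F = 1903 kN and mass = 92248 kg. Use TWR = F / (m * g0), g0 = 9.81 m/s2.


TWR = 1903000 / (92248 * 9.81) = 2.1

2.1


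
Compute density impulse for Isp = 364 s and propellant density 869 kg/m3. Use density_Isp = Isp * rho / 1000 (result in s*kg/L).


rho*Isp = 364 * 869 / 1000 = 316 s*kg/L

316 s*kg/L


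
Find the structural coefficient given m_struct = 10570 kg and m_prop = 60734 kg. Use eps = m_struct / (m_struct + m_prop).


eps = 10570 / (10570 + 60734) = 0.1482

0.1482


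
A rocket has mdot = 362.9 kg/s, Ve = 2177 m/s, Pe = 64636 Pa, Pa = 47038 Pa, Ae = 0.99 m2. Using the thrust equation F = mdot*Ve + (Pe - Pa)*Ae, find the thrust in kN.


F = 362.9 * 2177 + (64636 - 47038) * 0.99 = 807455.0 N = 807.5 kN

807.5 kN


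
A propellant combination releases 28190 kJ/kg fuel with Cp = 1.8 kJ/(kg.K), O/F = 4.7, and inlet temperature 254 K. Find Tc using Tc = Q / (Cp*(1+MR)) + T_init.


Tc = 28190 / (1.8 * (1 + 4.7)) + 254 = 3002 K

3002 K


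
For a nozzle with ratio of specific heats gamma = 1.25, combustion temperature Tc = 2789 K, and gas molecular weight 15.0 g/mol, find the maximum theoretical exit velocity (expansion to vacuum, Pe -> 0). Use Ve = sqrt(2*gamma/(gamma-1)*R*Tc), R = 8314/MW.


R = 8314 / 15.0 = 554.27 J/(kg.K)
Ve = sqrt(2 * 1.25 / (1.25 - 1) * 554.27 * 2789) = 3932 m/s

3932 m/s


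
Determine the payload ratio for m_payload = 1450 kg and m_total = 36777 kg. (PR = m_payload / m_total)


PR = 1450 / 36777 = 0.0394

0.0394
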